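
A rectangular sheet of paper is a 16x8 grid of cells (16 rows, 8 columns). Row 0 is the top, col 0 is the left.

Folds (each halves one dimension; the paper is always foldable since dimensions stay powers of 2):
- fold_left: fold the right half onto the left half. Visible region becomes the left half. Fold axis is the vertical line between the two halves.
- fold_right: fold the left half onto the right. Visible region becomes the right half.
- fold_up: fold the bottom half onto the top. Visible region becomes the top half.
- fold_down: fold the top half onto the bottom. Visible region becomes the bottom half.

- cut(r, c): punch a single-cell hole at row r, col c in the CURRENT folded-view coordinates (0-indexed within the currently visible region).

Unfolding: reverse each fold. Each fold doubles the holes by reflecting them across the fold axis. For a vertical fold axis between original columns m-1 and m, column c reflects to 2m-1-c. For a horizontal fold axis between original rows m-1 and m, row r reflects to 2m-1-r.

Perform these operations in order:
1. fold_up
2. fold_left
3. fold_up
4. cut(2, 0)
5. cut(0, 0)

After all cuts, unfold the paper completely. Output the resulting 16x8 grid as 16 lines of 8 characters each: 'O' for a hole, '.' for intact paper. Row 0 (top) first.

Answer: O......O
........
O......O
........
........
O......O
........
O......O
O......O
........
O......O
........
........
O......O
........
O......O

Derivation:
Op 1 fold_up: fold axis h@8; visible region now rows[0,8) x cols[0,8) = 8x8
Op 2 fold_left: fold axis v@4; visible region now rows[0,8) x cols[0,4) = 8x4
Op 3 fold_up: fold axis h@4; visible region now rows[0,4) x cols[0,4) = 4x4
Op 4 cut(2, 0): punch at orig (2,0); cuts so far [(2, 0)]; region rows[0,4) x cols[0,4) = 4x4
Op 5 cut(0, 0): punch at orig (0,0); cuts so far [(0, 0), (2, 0)]; region rows[0,4) x cols[0,4) = 4x4
Unfold 1 (reflect across h@4): 4 holes -> [(0, 0), (2, 0), (5, 0), (7, 0)]
Unfold 2 (reflect across v@4): 8 holes -> [(0, 0), (0, 7), (2, 0), (2, 7), (5, 0), (5, 7), (7, 0), (7, 7)]
Unfold 3 (reflect across h@8): 16 holes -> [(0, 0), (0, 7), (2, 0), (2, 7), (5, 0), (5, 7), (7, 0), (7, 7), (8, 0), (8, 7), (10, 0), (10, 7), (13, 0), (13, 7), (15, 0), (15, 7)]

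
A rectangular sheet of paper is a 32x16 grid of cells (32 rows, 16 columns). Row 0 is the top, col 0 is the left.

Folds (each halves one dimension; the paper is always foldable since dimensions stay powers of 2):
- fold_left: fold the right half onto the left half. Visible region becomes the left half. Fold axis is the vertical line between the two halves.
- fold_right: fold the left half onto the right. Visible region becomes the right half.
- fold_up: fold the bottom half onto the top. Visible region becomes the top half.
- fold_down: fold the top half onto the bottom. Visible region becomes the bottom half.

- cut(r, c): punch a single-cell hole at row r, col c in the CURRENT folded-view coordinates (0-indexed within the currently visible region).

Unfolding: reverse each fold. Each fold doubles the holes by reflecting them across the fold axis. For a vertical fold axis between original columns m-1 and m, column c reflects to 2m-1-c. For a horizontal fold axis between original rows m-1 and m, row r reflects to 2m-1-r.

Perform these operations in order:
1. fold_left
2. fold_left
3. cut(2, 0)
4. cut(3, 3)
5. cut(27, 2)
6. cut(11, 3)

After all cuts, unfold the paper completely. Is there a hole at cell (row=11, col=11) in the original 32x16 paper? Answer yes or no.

Answer: yes

Derivation:
Op 1 fold_left: fold axis v@8; visible region now rows[0,32) x cols[0,8) = 32x8
Op 2 fold_left: fold axis v@4; visible region now rows[0,32) x cols[0,4) = 32x4
Op 3 cut(2, 0): punch at orig (2,0); cuts so far [(2, 0)]; region rows[0,32) x cols[0,4) = 32x4
Op 4 cut(3, 3): punch at orig (3,3); cuts so far [(2, 0), (3, 3)]; region rows[0,32) x cols[0,4) = 32x4
Op 5 cut(27, 2): punch at orig (27,2); cuts so far [(2, 0), (3, 3), (27, 2)]; region rows[0,32) x cols[0,4) = 32x4
Op 6 cut(11, 3): punch at orig (11,3); cuts so far [(2, 0), (3, 3), (11, 3), (27, 2)]; region rows[0,32) x cols[0,4) = 32x4
Unfold 1 (reflect across v@4): 8 holes -> [(2, 0), (2, 7), (3, 3), (3, 4), (11, 3), (11, 4), (27, 2), (27, 5)]
Unfold 2 (reflect across v@8): 16 holes -> [(2, 0), (2, 7), (2, 8), (2, 15), (3, 3), (3, 4), (3, 11), (3, 12), (11, 3), (11, 4), (11, 11), (11, 12), (27, 2), (27, 5), (27, 10), (27, 13)]
Holes: [(2, 0), (2, 7), (2, 8), (2, 15), (3, 3), (3, 4), (3, 11), (3, 12), (11, 3), (11, 4), (11, 11), (11, 12), (27, 2), (27, 5), (27, 10), (27, 13)]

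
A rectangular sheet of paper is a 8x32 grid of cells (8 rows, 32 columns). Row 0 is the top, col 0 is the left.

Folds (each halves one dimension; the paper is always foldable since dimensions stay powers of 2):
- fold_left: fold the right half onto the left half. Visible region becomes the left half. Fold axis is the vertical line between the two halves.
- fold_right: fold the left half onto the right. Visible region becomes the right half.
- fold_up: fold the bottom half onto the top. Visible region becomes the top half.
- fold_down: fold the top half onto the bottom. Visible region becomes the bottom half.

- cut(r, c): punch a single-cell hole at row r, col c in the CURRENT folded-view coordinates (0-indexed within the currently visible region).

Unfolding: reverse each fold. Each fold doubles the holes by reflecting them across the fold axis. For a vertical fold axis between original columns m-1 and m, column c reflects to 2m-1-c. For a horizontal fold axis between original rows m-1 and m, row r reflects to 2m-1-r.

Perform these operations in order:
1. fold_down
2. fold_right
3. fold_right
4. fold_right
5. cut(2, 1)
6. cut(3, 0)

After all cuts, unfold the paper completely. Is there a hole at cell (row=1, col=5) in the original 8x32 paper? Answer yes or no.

Answer: yes

Derivation:
Op 1 fold_down: fold axis h@4; visible region now rows[4,8) x cols[0,32) = 4x32
Op 2 fold_right: fold axis v@16; visible region now rows[4,8) x cols[16,32) = 4x16
Op 3 fold_right: fold axis v@24; visible region now rows[4,8) x cols[24,32) = 4x8
Op 4 fold_right: fold axis v@28; visible region now rows[4,8) x cols[28,32) = 4x4
Op 5 cut(2, 1): punch at orig (6,29); cuts so far [(6, 29)]; region rows[4,8) x cols[28,32) = 4x4
Op 6 cut(3, 0): punch at orig (7,28); cuts so far [(6, 29), (7, 28)]; region rows[4,8) x cols[28,32) = 4x4
Unfold 1 (reflect across v@28): 4 holes -> [(6, 26), (6, 29), (7, 27), (7, 28)]
Unfold 2 (reflect across v@24): 8 holes -> [(6, 18), (6, 21), (6, 26), (6, 29), (7, 19), (7, 20), (7, 27), (7, 28)]
Unfold 3 (reflect across v@16): 16 holes -> [(6, 2), (6, 5), (6, 10), (6, 13), (6, 18), (6, 21), (6, 26), (6, 29), (7, 3), (7, 4), (7, 11), (7, 12), (7, 19), (7, 20), (7, 27), (7, 28)]
Unfold 4 (reflect across h@4): 32 holes -> [(0, 3), (0, 4), (0, 11), (0, 12), (0, 19), (0, 20), (0, 27), (0, 28), (1, 2), (1, 5), (1, 10), (1, 13), (1, 18), (1, 21), (1, 26), (1, 29), (6, 2), (6, 5), (6, 10), (6, 13), (6, 18), (6, 21), (6, 26), (6, 29), (7, 3), (7, 4), (7, 11), (7, 12), (7, 19), (7, 20), (7, 27), (7, 28)]
Holes: [(0, 3), (0, 4), (0, 11), (0, 12), (0, 19), (0, 20), (0, 27), (0, 28), (1, 2), (1, 5), (1, 10), (1, 13), (1, 18), (1, 21), (1, 26), (1, 29), (6, 2), (6, 5), (6, 10), (6, 13), (6, 18), (6, 21), (6, 26), (6, 29), (7, 3), (7, 4), (7, 11), (7, 12), (7, 19), (7, 20), (7, 27), (7, 28)]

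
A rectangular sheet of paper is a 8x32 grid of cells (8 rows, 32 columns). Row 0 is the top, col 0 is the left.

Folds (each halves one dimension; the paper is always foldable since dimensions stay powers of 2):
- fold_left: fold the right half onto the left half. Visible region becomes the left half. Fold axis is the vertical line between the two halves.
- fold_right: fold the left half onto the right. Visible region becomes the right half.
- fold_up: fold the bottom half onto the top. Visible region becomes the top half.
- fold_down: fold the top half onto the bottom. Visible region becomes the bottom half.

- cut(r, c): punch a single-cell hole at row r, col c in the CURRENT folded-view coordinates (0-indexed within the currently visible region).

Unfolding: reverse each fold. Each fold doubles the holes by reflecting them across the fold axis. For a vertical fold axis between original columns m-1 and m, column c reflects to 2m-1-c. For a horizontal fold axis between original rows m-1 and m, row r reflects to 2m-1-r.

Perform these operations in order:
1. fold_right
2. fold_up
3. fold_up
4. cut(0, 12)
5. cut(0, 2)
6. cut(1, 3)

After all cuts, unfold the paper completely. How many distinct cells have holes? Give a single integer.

Op 1 fold_right: fold axis v@16; visible region now rows[0,8) x cols[16,32) = 8x16
Op 2 fold_up: fold axis h@4; visible region now rows[0,4) x cols[16,32) = 4x16
Op 3 fold_up: fold axis h@2; visible region now rows[0,2) x cols[16,32) = 2x16
Op 4 cut(0, 12): punch at orig (0,28); cuts so far [(0, 28)]; region rows[0,2) x cols[16,32) = 2x16
Op 5 cut(0, 2): punch at orig (0,18); cuts so far [(0, 18), (0, 28)]; region rows[0,2) x cols[16,32) = 2x16
Op 6 cut(1, 3): punch at orig (1,19); cuts so far [(0, 18), (0, 28), (1, 19)]; region rows[0,2) x cols[16,32) = 2x16
Unfold 1 (reflect across h@2): 6 holes -> [(0, 18), (0, 28), (1, 19), (2, 19), (3, 18), (3, 28)]
Unfold 2 (reflect across h@4): 12 holes -> [(0, 18), (0, 28), (1, 19), (2, 19), (3, 18), (3, 28), (4, 18), (4, 28), (5, 19), (6, 19), (7, 18), (7, 28)]
Unfold 3 (reflect across v@16): 24 holes -> [(0, 3), (0, 13), (0, 18), (0, 28), (1, 12), (1, 19), (2, 12), (2, 19), (3, 3), (3, 13), (3, 18), (3, 28), (4, 3), (4, 13), (4, 18), (4, 28), (5, 12), (5, 19), (6, 12), (6, 19), (7, 3), (7, 13), (7, 18), (7, 28)]

Answer: 24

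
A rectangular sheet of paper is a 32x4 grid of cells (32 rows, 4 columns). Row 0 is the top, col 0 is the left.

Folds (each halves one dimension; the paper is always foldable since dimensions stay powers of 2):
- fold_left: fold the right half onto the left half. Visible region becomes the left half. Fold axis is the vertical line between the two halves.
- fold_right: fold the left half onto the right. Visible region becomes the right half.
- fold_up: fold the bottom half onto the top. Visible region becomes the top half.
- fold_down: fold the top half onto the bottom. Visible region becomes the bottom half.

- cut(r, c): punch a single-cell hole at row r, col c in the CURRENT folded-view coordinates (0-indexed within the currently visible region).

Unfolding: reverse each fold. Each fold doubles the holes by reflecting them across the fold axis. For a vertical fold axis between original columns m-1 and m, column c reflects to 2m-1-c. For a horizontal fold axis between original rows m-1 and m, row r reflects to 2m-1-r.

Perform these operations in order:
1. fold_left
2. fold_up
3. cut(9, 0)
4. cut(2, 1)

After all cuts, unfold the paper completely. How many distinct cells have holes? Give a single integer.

Answer: 8

Derivation:
Op 1 fold_left: fold axis v@2; visible region now rows[0,32) x cols[0,2) = 32x2
Op 2 fold_up: fold axis h@16; visible region now rows[0,16) x cols[0,2) = 16x2
Op 3 cut(9, 0): punch at orig (9,0); cuts so far [(9, 0)]; region rows[0,16) x cols[0,2) = 16x2
Op 4 cut(2, 1): punch at orig (2,1); cuts so far [(2, 1), (9, 0)]; region rows[0,16) x cols[0,2) = 16x2
Unfold 1 (reflect across h@16): 4 holes -> [(2, 1), (9, 0), (22, 0), (29, 1)]
Unfold 2 (reflect across v@2): 8 holes -> [(2, 1), (2, 2), (9, 0), (9, 3), (22, 0), (22, 3), (29, 1), (29, 2)]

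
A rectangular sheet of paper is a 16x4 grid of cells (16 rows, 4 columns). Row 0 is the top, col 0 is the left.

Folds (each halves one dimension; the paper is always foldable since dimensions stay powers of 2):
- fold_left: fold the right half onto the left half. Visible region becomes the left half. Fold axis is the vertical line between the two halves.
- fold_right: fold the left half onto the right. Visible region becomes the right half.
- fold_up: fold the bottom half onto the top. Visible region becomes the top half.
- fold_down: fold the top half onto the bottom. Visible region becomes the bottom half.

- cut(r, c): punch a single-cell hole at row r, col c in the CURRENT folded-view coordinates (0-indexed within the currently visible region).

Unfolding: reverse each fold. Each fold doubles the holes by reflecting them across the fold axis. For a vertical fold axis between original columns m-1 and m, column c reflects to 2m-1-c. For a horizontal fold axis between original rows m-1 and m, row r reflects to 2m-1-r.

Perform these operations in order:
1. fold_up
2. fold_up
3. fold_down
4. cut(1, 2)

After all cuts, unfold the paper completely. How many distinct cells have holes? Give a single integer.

Answer: 8

Derivation:
Op 1 fold_up: fold axis h@8; visible region now rows[0,8) x cols[0,4) = 8x4
Op 2 fold_up: fold axis h@4; visible region now rows[0,4) x cols[0,4) = 4x4
Op 3 fold_down: fold axis h@2; visible region now rows[2,4) x cols[0,4) = 2x4
Op 4 cut(1, 2): punch at orig (3,2); cuts so far [(3, 2)]; region rows[2,4) x cols[0,4) = 2x4
Unfold 1 (reflect across h@2): 2 holes -> [(0, 2), (3, 2)]
Unfold 2 (reflect across h@4): 4 holes -> [(0, 2), (3, 2), (4, 2), (7, 2)]
Unfold 3 (reflect across h@8): 8 holes -> [(0, 2), (3, 2), (4, 2), (7, 2), (8, 2), (11, 2), (12, 2), (15, 2)]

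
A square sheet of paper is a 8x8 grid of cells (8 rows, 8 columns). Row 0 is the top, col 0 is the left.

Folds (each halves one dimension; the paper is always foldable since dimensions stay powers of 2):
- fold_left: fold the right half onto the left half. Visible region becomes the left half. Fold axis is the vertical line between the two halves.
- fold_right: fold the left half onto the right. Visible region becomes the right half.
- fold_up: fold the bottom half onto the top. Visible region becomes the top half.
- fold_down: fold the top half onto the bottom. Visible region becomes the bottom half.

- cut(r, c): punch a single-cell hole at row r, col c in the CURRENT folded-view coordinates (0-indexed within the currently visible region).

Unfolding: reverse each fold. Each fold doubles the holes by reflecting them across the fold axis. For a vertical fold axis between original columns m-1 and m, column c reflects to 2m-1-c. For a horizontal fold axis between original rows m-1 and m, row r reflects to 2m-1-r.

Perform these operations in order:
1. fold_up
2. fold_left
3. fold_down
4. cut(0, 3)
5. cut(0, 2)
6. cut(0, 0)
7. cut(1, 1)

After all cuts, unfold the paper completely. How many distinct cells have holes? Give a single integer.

Op 1 fold_up: fold axis h@4; visible region now rows[0,4) x cols[0,8) = 4x8
Op 2 fold_left: fold axis v@4; visible region now rows[0,4) x cols[0,4) = 4x4
Op 3 fold_down: fold axis h@2; visible region now rows[2,4) x cols[0,4) = 2x4
Op 4 cut(0, 3): punch at orig (2,3); cuts so far [(2, 3)]; region rows[2,4) x cols[0,4) = 2x4
Op 5 cut(0, 2): punch at orig (2,2); cuts so far [(2, 2), (2, 3)]; region rows[2,4) x cols[0,4) = 2x4
Op 6 cut(0, 0): punch at orig (2,0); cuts so far [(2, 0), (2, 2), (2, 3)]; region rows[2,4) x cols[0,4) = 2x4
Op 7 cut(1, 1): punch at orig (3,1); cuts so far [(2, 0), (2, 2), (2, 3), (3, 1)]; region rows[2,4) x cols[0,4) = 2x4
Unfold 1 (reflect across h@2): 8 holes -> [(0, 1), (1, 0), (1, 2), (1, 3), (2, 0), (2, 2), (2, 3), (3, 1)]
Unfold 2 (reflect across v@4): 16 holes -> [(0, 1), (0, 6), (1, 0), (1, 2), (1, 3), (1, 4), (1, 5), (1, 7), (2, 0), (2, 2), (2, 3), (2, 4), (2, 5), (2, 7), (3, 1), (3, 6)]
Unfold 3 (reflect across h@4): 32 holes -> [(0, 1), (0, 6), (1, 0), (1, 2), (1, 3), (1, 4), (1, 5), (1, 7), (2, 0), (2, 2), (2, 3), (2, 4), (2, 5), (2, 7), (3, 1), (3, 6), (4, 1), (4, 6), (5, 0), (5, 2), (5, 3), (5, 4), (5, 5), (5, 7), (6, 0), (6, 2), (6, 3), (6, 4), (6, 5), (6, 7), (7, 1), (7, 6)]

Answer: 32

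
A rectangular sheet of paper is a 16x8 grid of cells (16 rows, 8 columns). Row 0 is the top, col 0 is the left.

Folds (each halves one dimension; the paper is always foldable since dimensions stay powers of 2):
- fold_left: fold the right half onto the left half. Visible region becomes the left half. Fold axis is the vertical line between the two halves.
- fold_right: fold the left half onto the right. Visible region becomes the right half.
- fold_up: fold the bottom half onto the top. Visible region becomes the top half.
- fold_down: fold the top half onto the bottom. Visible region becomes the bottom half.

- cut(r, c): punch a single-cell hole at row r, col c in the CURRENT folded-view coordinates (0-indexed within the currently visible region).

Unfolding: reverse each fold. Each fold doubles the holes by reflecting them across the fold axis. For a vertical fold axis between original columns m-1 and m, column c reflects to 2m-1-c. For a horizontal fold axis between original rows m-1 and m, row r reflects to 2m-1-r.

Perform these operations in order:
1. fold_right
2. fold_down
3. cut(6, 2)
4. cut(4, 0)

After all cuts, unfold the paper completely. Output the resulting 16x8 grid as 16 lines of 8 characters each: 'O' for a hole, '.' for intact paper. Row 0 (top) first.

Op 1 fold_right: fold axis v@4; visible region now rows[0,16) x cols[4,8) = 16x4
Op 2 fold_down: fold axis h@8; visible region now rows[8,16) x cols[4,8) = 8x4
Op 3 cut(6, 2): punch at orig (14,6); cuts so far [(14, 6)]; region rows[8,16) x cols[4,8) = 8x4
Op 4 cut(4, 0): punch at orig (12,4); cuts so far [(12, 4), (14, 6)]; region rows[8,16) x cols[4,8) = 8x4
Unfold 1 (reflect across h@8): 4 holes -> [(1, 6), (3, 4), (12, 4), (14, 6)]
Unfold 2 (reflect across v@4): 8 holes -> [(1, 1), (1, 6), (3, 3), (3, 4), (12, 3), (12, 4), (14, 1), (14, 6)]

Answer: ........
.O....O.
........
...OO...
........
........
........
........
........
........
........
........
...OO...
........
.O....O.
........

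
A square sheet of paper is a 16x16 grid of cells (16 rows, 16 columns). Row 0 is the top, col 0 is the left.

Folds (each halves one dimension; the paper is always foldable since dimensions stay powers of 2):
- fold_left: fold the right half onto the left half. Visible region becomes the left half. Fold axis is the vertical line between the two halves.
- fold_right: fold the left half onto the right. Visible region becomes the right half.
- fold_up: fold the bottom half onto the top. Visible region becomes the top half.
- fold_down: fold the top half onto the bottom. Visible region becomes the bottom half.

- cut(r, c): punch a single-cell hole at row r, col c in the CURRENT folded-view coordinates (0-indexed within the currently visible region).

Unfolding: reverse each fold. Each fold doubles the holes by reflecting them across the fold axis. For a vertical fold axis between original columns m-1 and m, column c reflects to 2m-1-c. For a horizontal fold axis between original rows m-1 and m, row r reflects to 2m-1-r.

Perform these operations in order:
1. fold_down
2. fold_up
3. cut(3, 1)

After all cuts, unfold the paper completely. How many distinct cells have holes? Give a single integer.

Op 1 fold_down: fold axis h@8; visible region now rows[8,16) x cols[0,16) = 8x16
Op 2 fold_up: fold axis h@12; visible region now rows[8,12) x cols[0,16) = 4x16
Op 3 cut(3, 1): punch at orig (11,1); cuts so far [(11, 1)]; region rows[8,12) x cols[0,16) = 4x16
Unfold 1 (reflect across h@12): 2 holes -> [(11, 1), (12, 1)]
Unfold 2 (reflect across h@8): 4 holes -> [(3, 1), (4, 1), (11, 1), (12, 1)]

Answer: 4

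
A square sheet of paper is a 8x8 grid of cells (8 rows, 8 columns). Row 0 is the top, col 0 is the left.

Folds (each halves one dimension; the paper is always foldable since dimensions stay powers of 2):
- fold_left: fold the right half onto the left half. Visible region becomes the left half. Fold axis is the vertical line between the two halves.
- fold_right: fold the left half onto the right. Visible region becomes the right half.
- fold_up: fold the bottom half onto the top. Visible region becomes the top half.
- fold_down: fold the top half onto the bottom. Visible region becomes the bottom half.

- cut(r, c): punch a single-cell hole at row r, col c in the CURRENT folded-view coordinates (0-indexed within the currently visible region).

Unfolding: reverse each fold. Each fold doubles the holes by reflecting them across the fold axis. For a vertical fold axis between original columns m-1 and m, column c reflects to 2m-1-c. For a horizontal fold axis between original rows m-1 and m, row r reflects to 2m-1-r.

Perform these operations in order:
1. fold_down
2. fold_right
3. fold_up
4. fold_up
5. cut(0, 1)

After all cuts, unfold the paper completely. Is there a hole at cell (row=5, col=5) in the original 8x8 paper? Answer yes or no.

Op 1 fold_down: fold axis h@4; visible region now rows[4,8) x cols[0,8) = 4x8
Op 2 fold_right: fold axis v@4; visible region now rows[4,8) x cols[4,8) = 4x4
Op 3 fold_up: fold axis h@6; visible region now rows[4,6) x cols[4,8) = 2x4
Op 4 fold_up: fold axis h@5; visible region now rows[4,5) x cols[4,8) = 1x4
Op 5 cut(0, 1): punch at orig (4,5); cuts so far [(4, 5)]; region rows[4,5) x cols[4,8) = 1x4
Unfold 1 (reflect across h@5): 2 holes -> [(4, 5), (5, 5)]
Unfold 2 (reflect across h@6): 4 holes -> [(4, 5), (5, 5), (6, 5), (7, 5)]
Unfold 3 (reflect across v@4): 8 holes -> [(4, 2), (4, 5), (5, 2), (5, 5), (6, 2), (6, 5), (7, 2), (7, 5)]
Unfold 4 (reflect across h@4): 16 holes -> [(0, 2), (0, 5), (1, 2), (1, 5), (2, 2), (2, 5), (3, 2), (3, 5), (4, 2), (4, 5), (5, 2), (5, 5), (6, 2), (6, 5), (7, 2), (7, 5)]
Holes: [(0, 2), (0, 5), (1, 2), (1, 5), (2, 2), (2, 5), (3, 2), (3, 5), (4, 2), (4, 5), (5, 2), (5, 5), (6, 2), (6, 5), (7, 2), (7, 5)]

Answer: yes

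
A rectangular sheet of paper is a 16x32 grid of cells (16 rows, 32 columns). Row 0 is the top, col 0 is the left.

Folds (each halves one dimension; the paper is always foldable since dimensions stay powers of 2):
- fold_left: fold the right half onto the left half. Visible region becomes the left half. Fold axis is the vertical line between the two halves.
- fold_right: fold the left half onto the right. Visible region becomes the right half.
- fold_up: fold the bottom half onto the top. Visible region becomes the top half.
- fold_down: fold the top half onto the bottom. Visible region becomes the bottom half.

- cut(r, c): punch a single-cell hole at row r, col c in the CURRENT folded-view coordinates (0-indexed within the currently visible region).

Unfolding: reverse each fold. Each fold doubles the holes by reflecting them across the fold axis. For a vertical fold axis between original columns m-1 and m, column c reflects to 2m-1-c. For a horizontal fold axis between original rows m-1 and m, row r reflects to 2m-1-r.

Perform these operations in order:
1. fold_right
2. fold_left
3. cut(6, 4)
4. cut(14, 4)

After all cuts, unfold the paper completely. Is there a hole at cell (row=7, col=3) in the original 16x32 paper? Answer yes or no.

Answer: no

Derivation:
Op 1 fold_right: fold axis v@16; visible region now rows[0,16) x cols[16,32) = 16x16
Op 2 fold_left: fold axis v@24; visible region now rows[0,16) x cols[16,24) = 16x8
Op 3 cut(6, 4): punch at orig (6,20); cuts so far [(6, 20)]; region rows[0,16) x cols[16,24) = 16x8
Op 4 cut(14, 4): punch at orig (14,20); cuts so far [(6, 20), (14, 20)]; region rows[0,16) x cols[16,24) = 16x8
Unfold 1 (reflect across v@24): 4 holes -> [(6, 20), (6, 27), (14, 20), (14, 27)]
Unfold 2 (reflect across v@16): 8 holes -> [(6, 4), (6, 11), (6, 20), (6, 27), (14, 4), (14, 11), (14, 20), (14, 27)]
Holes: [(6, 4), (6, 11), (6, 20), (6, 27), (14, 4), (14, 11), (14, 20), (14, 27)]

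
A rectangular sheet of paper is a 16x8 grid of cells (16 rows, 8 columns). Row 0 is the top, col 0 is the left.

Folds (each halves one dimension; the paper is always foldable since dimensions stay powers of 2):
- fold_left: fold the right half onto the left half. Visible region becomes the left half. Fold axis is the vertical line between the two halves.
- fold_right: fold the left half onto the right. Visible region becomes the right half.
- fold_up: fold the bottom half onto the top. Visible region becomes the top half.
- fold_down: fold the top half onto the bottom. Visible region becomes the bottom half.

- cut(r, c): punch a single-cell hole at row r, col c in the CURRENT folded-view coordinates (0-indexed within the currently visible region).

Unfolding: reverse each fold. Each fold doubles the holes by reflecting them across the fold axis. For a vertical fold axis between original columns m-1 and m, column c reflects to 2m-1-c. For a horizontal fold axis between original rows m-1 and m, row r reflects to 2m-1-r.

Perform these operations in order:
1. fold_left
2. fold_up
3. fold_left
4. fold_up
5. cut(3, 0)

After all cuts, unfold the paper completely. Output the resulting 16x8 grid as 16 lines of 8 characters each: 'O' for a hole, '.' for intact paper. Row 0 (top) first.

Op 1 fold_left: fold axis v@4; visible region now rows[0,16) x cols[0,4) = 16x4
Op 2 fold_up: fold axis h@8; visible region now rows[0,8) x cols[0,4) = 8x4
Op 3 fold_left: fold axis v@2; visible region now rows[0,8) x cols[0,2) = 8x2
Op 4 fold_up: fold axis h@4; visible region now rows[0,4) x cols[0,2) = 4x2
Op 5 cut(3, 0): punch at orig (3,0); cuts so far [(3, 0)]; region rows[0,4) x cols[0,2) = 4x2
Unfold 1 (reflect across h@4): 2 holes -> [(3, 0), (4, 0)]
Unfold 2 (reflect across v@2): 4 holes -> [(3, 0), (3, 3), (4, 0), (4, 3)]
Unfold 3 (reflect across h@8): 8 holes -> [(3, 0), (3, 3), (4, 0), (4, 3), (11, 0), (11, 3), (12, 0), (12, 3)]
Unfold 4 (reflect across v@4): 16 holes -> [(3, 0), (3, 3), (3, 4), (3, 7), (4, 0), (4, 3), (4, 4), (4, 7), (11, 0), (11, 3), (11, 4), (11, 7), (12, 0), (12, 3), (12, 4), (12, 7)]

Answer: ........
........
........
O..OO..O
O..OO..O
........
........
........
........
........
........
O..OO..O
O..OO..O
........
........
........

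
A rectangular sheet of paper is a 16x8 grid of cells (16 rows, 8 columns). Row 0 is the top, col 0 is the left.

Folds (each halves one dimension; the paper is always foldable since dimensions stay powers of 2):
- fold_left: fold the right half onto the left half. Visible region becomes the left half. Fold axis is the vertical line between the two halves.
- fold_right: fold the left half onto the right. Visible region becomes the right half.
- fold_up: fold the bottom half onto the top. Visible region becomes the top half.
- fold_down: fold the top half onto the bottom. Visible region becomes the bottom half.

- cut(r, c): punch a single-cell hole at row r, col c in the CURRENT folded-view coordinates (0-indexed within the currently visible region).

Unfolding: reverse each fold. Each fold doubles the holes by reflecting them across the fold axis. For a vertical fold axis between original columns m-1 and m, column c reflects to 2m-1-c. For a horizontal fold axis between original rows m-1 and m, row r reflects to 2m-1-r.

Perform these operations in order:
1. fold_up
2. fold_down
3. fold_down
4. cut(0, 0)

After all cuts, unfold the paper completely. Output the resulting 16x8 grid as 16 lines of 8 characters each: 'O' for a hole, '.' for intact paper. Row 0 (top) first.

Answer: ........
O.......
O.......
........
........
O.......
O.......
........
........
O.......
O.......
........
........
O.......
O.......
........

Derivation:
Op 1 fold_up: fold axis h@8; visible region now rows[0,8) x cols[0,8) = 8x8
Op 2 fold_down: fold axis h@4; visible region now rows[4,8) x cols[0,8) = 4x8
Op 3 fold_down: fold axis h@6; visible region now rows[6,8) x cols[0,8) = 2x8
Op 4 cut(0, 0): punch at orig (6,0); cuts so far [(6, 0)]; region rows[6,8) x cols[0,8) = 2x8
Unfold 1 (reflect across h@6): 2 holes -> [(5, 0), (6, 0)]
Unfold 2 (reflect across h@4): 4 holes -> [(1, 0), (2, 0), (5, 0), (6, 0)]
Unfold 3 (reflect across h@8): 8 holes -> [(1, 0), (2, 0), (5, 0), (6, 0), (9, 0), (10, 0), (13, 0), (14, 0)]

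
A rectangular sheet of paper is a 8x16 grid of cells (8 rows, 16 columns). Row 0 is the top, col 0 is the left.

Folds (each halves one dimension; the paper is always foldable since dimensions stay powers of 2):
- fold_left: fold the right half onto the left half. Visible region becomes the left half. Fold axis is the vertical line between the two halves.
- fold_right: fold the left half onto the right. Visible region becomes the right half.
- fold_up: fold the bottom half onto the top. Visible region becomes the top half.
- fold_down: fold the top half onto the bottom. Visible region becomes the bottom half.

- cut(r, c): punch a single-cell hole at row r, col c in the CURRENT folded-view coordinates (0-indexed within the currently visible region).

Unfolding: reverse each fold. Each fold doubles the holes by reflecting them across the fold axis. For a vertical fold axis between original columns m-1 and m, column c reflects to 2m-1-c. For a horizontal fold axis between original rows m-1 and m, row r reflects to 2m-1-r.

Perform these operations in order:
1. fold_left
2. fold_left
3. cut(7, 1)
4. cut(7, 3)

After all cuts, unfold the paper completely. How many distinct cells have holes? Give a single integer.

Op 1 fold_left: fold axis v@8; visible region now rows[0,8) x cols[0,8) = 8x8
Op 2 fold_left: fold axis v@4; visible region now rows[0,8) x cols[0,4) = 8x4
Op 3 cut(7, 1): punch at orig (7,1); cuts so far [(7, 1)]; region rows[0,8) x cols[0,4) = 8x4
Op 4 cut(7, 3): punch at orig (7,3); cuts so far [(7, 1), (7, 3)]; region rows[0,8) x cols[0,4) = 8x4
Unfold 1 (reflect across v@4): 4 holes -> [(7, 1), (7, 3), (7, 4), (7, 6)]
Unfold 2 (reflect across v@8): 8 holes -> [(7, 1), (7, 3), (7, 4), (7, 6), (7, 9), (7, 11), (7, 12), (7, 14)]

Answer: 8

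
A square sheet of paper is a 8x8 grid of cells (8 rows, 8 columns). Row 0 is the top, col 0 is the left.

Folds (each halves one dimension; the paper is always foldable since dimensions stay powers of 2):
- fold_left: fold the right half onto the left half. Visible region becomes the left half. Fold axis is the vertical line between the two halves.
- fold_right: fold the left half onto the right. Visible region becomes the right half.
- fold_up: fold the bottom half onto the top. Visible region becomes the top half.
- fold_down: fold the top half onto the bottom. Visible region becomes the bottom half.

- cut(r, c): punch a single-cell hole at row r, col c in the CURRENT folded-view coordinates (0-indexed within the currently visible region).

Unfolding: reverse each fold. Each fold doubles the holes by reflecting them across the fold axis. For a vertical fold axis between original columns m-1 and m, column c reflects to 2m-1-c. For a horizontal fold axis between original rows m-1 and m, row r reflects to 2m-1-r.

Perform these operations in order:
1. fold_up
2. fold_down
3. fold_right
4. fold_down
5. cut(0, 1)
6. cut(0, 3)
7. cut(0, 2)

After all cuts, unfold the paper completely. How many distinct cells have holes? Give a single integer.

Op 1 fold_up: fold axis h@4; visible region now rows[0,4) x cols[0,8) = 4x8
Op 2 fold_down: fold axis h@2; visible region now rows[2,4) x cols[0,8) = 2x8
Op 3 fold_right: fold axis v@4; visible region now rows[2,4) x cols[4,8) = 2x4
Op 4 fold_down: fold axis h@3; visible region now rows[3,4) x cols[4,8) = 1x4
Op 5 cut(0, 1): punch at orig (3,5); cuts so far [(3, 5)]; region rows[3,4) x cols[4,8) = 1x4
Op 6 cut(0, 3): punch at orig (3,7); cuts so far [(3, 5), (3, 7)]; region rows[3,4) x cols[4,8) = 1x4
Op 7 cut(0, 2): punch at orig (3,6); cuts so far [(3, 5), (3, 6), (3, 7)]; region rows[3,4) x cols[4,8) = 1x4
Unfold 1 (reflect across h@3): 6 holes -> [(2, 5), (2, 6), (2, 7), (3, 5), (3, 6), (3, 7)]
Unfold 2 (reflect across v@4): 12 holes -> [(2, 0), (2, 1), (2, 2), (2, 5), (2, 6), (2, 7), (3, 0), (3, 1), (3, 2), (3, 5), (3, 6), (3, 7)]
Unfold 3 (reflect across h@2): 24 holes -> [(0, 0), (0, 1), (0, 2), (0, 5), (0, 6), (0, 7), (1, 0), (1, 1), (1, 2), (1, 5), (1, 6), (1, 7), (2, 0), (2, 1), (2, 2), (2, 5), (2, 6), (2, 7), (3, 0), (3, 1), (3, 2), (3, 5), (3, 6), (3, 7)]
Unfold 4 (reflect across h@4): 48 holes -> [(0, 0), (0, 1), (0, 2), (0, 5), (0, 6), (0, 7), (1, 0), (1, 1), (1, 2), (1, 5), (1, 6), (1, 7), (2, 0), (2, 1), (2, 2), (2, 5), (2, 6), (2, 7), (3, 0), (3, 1), (3, 2), (3, 5), (3, 6), (3, 7), (4, 0), (4, 1), (4, 2), (4, 5), (4, 6), (4, 7), (5, 0), (5, 1), (5, 2), (5, 5), (5, 6), (5, 7), (6, 0), (6, 1), (6, 2), (6, 5), (6, 6), (6, 7), (7, 0), (7, 1), (7, 2), (7, 5), (7, 6), (7, 7)]

Answer: 48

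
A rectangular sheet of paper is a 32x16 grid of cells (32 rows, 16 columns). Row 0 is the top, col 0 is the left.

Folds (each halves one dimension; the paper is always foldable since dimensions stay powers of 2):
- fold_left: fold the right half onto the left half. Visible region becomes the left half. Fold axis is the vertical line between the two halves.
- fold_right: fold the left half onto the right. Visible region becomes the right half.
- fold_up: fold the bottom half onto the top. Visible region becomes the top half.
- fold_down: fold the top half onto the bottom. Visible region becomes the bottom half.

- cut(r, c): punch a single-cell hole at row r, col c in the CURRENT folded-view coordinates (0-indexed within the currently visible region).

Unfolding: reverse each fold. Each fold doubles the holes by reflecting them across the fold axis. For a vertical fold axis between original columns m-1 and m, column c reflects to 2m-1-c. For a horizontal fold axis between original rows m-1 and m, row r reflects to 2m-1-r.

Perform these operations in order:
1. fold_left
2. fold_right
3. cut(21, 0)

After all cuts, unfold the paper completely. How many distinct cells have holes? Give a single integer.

Op 1 fold_left: fold axis v@8; visible region now rows[0,32) x cols[0,8) = 32x8
Op 2 fold_right: fold axis v@4; visible region now rows[0,32) x cols[4,8) = 32x4
Op 3 cut(21, 0): punch at orig (21,4); cuts so far [(21, 4)]; region rows[0,32) x cols[4,8) = 32x4
Unfold 1 (reflect across v@4): 2 holes -> [(21, 3), (21, 4)]
Unfold 2 (reflect across v@8): 4 holes -> [(21, 3), (21, 4), (21, 11), (21, 12)]

Answer: 4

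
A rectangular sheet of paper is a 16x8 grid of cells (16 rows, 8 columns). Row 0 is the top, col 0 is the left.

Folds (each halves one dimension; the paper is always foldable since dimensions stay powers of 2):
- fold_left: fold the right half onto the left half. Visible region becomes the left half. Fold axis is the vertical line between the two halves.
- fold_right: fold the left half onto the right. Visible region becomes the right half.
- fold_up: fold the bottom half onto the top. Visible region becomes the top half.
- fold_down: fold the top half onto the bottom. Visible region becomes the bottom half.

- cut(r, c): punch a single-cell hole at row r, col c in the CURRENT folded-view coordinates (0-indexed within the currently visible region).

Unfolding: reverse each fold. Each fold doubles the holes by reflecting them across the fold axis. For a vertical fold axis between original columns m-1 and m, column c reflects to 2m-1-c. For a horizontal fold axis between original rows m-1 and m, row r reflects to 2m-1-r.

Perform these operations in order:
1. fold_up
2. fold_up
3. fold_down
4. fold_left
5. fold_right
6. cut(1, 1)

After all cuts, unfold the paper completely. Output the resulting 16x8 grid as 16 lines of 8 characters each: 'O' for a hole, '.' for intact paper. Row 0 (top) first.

Answer: O..OO..O
........
........
O..OO..O
O..OO..O
........
........
O..OO..O
O..OO..O
........
........
O..OO..O
O..OO..O
........
........
O..OO..O

Derivation:
Op 1 fold_up: fold axis h@8; visible region now rows[0,8) x cols[0,8) = 8x8
Op 2 fold_up: fold axis h@4; visible region now rows[0,4) x cols[0,8) = 4x8
Op 3 fold_down: fold axis h@2; visible region now rows[2,4) x cols[0,8) = 2x8
Op 4 fold_left: fold axis v@4; visible region now rows[2,4) x cols[0,4) = 2x4
Op 5 fold_right: fold axis v@2; visible region now rows[2,4) x cols[2,4) = 2x2
Op 6 cut(1, 1): punch at orig (3,3); cuts so far [(3, 3)]; region rows[2,4) x cols[2,4) = 2x2
Unfold 1 (reflect across v@2): 2 holes -> [(3, 0), (3, 3)]
Unfold 2 (reflect across v@4): 4 holes -> [(3, 0), (3, 3), (3, 4), (3, 7)]
Unfold 3 (reflect across h@2): 8 holes -> [(0, 0), (0, 3), (0, 4), (0, 7), (3, 0), (3, 3), (3, 4), (3, 7)]
Unfold 4 (reflect across h@4): 16 holes -> [(0, 0), (0, 3), (0, 4), (0, 7), (3, 0), (3, 3), (3, 4), (3, 7), (4, 0), (4, 3), (4, 4), (4, 7), (7, 0), (7, 3), (7, 4), (7, 7)]
Unfold 5 (reflect across h@8): 32 holes -> [(0, 0), (0, 3), (0, 4), (0, 7), (3, 0), (3, 3), (3, 4), (3, 7), (4, 0), (4, 3), (4, 4), (4, 7), (7, 0), (7, 3), (7, 4), (7, 7), (8, 0), (8, 3), (8, 4), (8, 7), (11, 0), (11, 3), (11, 4), (11, 7), (12, 0), (12, 3), (12, 4), (12, 7), (15, 0), (15, 3), (15, 4), (15, 7)]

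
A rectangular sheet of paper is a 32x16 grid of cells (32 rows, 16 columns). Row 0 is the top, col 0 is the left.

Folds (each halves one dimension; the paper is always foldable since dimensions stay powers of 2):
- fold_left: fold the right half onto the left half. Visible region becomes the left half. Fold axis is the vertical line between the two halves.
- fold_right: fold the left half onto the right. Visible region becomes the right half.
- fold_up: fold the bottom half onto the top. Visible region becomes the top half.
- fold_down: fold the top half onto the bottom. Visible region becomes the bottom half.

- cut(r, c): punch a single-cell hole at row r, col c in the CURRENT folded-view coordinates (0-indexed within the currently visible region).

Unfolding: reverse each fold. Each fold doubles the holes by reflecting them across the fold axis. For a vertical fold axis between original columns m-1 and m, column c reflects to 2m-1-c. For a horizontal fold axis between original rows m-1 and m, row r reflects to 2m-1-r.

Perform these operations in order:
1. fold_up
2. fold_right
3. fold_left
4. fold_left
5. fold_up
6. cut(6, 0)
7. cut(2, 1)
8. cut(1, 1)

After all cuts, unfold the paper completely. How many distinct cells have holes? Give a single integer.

Op 1 fold_up: fold axis h@16; visible region now rows[0,16) x cols[0,16) = 16x16
Op 2 fold_right: fold axis v@8; visible region now rows[0,16) x cols[8,16) = 16x8
Op 3 fold_left: fold axis v@12; visible region now rows[0,16) x cols[8,12) = 16x4
Op 4 fold_left: fold axis v@10; visible region now rows[0,16) x cols[8,10) = 16x2
Op 5 fold_up: fold axis h@8; visible region now rows[0,8) x cols[8,10) = 8x2
Op 6 cut(6, 0): punch at orig (6,8); cuts so far [(6, 8)]; region rows[0,8) x cols[8,10) = 8x2
Op 7 cut(2, 1): punch at orig (2,9); cuts so far [(2, 9), (6, 8)]; region rows[0,8) x cols[8,10) = 8x2
Op 8 cut(1, 1): punch at orig (1,9); cuts so far [(1, 9), (2, 9), (6, 8)]; region rows[0,8) x cols[8,10) = 8x2
Unfold 1 (reflect across h@8): 6 holes -> [(1, 9), (2, 9), (6, 8), (9, 8), (13, 9), (14, 9)]
Unfold 2 (reflect across v@10): 12 holes -> [(1, 9), (1, 10), (2, 9), (2, 10), (6, 8), (6, 11), (9, 8), (9, 11), (13, 9), (13, 10), (14, 9), (14, 10)]
Unfold 3 (reflect across v@12): 24 holes -> [(1, 9), (1, 10), (1, 13), (1, 14), (2, 9), (2, 10), (2, 13), (2, 14), (6, 8), (6, 11), (6, 12), (6, 15), (9, 8), (9, 11), (9, 12), (9, 15), (13, 9), (13, 10), (13, 13), (13, 14), (14, 9), (14, 10), (14, 13), (14, 14)]
Unfold 4 (reflect across v@8): 48 holes -> [(1, 1), (1, 2), (1, 5), (1, 6), (1, 9), (1, 10), (1, 13), (1, 14), (2, 1), (2, 2), (2, 5), (2, 6), (2, 9), (2, 10), (2, 13), (2, 14), (6, 0), (6, 3), (6, 4), (6, 7), (6, 8), (6, 11), (6, 12), (6, 15), (9, 0), (9, 3), (9, 4), (9, 7), (9, 8), (9, 11), (9, 12), (9, 15), (13, 1), (13, 2), (13, 5), (13, 6), (13, 9), (13, 10), (13, 13), (13, 14), (14, 1), (14, 2), (14, 5), (14, 6), (14, 9), (14, 10), (14, 13), (14, 14)]
Unfold 5 (reflect across h@16): 96 holes -> [(1, 1), (1, 2), (1, 5), (1, 6), (1, 9), (1, 10), (1, 13), (1, 14), (2, 1), (2, 2), (2, 5), (2, 6), (2, 9), (2, 10), (2, 13), (2, 14), (6, 0), (6, 3), (6, 4), (6, 7), (6, 8), (6, 11), (6, 12), (6, 15), (9, 0), (9, 3), (9, 4), (9, 7), (9, 8), (9, 11), (9, 12), (9, 15), (13, 1), (13, 2), (13, 5), (13, 6), (13, 9), (13, 10), (13, 13), (13, 14), (14, 1), (14, 2), (14, 5), (14, 6), (14, 9), (14, 10), (14, 13), (14, 14), (17, 1), (17, 2), (17, 5), (17, 6), (17, 9), (17, 10), (17, 13), (17, 14), (18, 1), (18, 2), (18, 5), (18, 6), (18, 9), (18, 10), (18, 13), (18, 14), (22, 0), (22, 3), (22, 4), (22, 7), (22, 8), (22, 11), (22, 12), (22, 15), (25, 0), (25, 3), (25, 4), (25, 7), (25, 8), (25, 11), (25, 12), (25, 15), (29, 1), (29, 2), (29, 5), (29, 6), (29, 9), (29, 10), (29, 13), (29, 14), (30, 1), (30, 2), (30, 5), (30, 6), (30, 9), (30, 10), (30, 13), (30, 14)]

Answer: 96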